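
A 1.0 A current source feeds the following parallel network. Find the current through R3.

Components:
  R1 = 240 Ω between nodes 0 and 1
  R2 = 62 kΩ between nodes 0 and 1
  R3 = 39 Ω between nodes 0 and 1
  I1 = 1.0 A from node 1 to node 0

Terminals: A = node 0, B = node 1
All resistors sit directly between nodes 0 and 1, so they are in parallel and share one voltage V; the full source current 1 A splits among them.
1/R_par = 1/240 + 1/62000 + 1/39 = 0.02982 S  =>  R_par = 33.53 Ω
V = I × R_par = 1 × 33.53 = 33.53 V
I_R3 = V/R3 = 33.53/39 = 0.8597 A

Final answer: 0.8597 A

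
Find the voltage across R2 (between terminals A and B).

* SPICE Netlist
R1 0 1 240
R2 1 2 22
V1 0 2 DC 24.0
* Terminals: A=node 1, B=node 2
R1 and R2 are in series across V1 (node 0 → node 1 → node 2), and the output A–B is taken across R2, so this is a voltage divider.
Series current: I = V1/(R1 + R2) = 24/(240 + 22) = 24/262 = 0.0916 A
V_R2 = I × R2 = V1 × R2/(R1 + R2) = 24 × 22/262 = 2.015 V

Final answer: 2.015 V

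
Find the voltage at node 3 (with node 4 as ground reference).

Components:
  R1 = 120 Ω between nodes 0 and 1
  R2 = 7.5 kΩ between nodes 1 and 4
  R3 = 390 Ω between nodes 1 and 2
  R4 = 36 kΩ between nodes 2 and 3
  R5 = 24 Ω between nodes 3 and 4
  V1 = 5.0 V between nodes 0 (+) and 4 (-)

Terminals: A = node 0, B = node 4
Nodal analysis, taking node 4 as the 0 V reference.
Source V1 fixes V_0 = 5 V.
KCL at each unknown node (sum of currents leaving = 0; resistances in Ω):
  Node 1: (V_1 - 5)/120 + (V_1 - 0)/7500 + (V_1 - V_2)/390 = 0
  Node 2: (V_2 - V_1)/390 + (V_2 - V_3)/36000 = 0
  Node 3: (V_3 - V_2)/36000 + (V_3 - 0)/24 = 0
Collecting terms (coefficients in siemens):
  0.01103·V_1 - 0.002564·V_2 = 0.04167
  0.002592·V_2 - 0.002564·V_1 - 0.00002778·V_3 = 0
  0.04169·V_3 - 0.00002778·V_2 = 0
Solving these 3 simultaneous equations (Gaussian elimination) gives:
  V_1 = 4.905 V, V_2 = 4.853 V, V_3 = 0.003233 V
The requested potential is V_3 = 0.003233 V.

Final answer: V_3 = 0.003233 V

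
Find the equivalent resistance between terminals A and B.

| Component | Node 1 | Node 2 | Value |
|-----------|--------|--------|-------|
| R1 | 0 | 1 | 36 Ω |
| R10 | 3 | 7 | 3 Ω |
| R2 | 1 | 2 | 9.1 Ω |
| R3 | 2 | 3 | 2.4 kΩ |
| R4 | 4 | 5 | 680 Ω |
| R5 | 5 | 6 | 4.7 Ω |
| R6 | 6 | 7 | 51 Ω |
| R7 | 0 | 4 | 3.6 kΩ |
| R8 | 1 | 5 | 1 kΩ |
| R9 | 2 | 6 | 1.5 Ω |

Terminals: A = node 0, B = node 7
The network is not a plain series/parallel combination. Inject a 1 A test current into terminal A (node 0) and return it from terminal B (node 7); then R_eq = V_A / (1 A).
Nodal analysis, taking node 7 as the 0 V reference.
Current source I_test pushes 1 A into node 0 and draws it out of node 7.
KCL at each unknown node (sum of currents leaving = 0; resistances in Ω):
  Node 0: (V_0 - V_1)/36 + (V_0 - V_4)/3600 - 1 = 0
  Node 1: (V_1 - V_0)/36 + (V_1 - V_2)/9.1 + (V_1 - V_5)/1000 = 0
  Node 2: (V_2 - V_1)/9.1 + (V_2 - V_3)/2400 + (V_2 - V_6)/1.5 = 0
  Node 3: (V_3 - V_2)/2400 + (V_3 - 0)/3 = 0
  Node 4: (V_4 - V_0)/3600 + (V_4 - V_5)/680 = 0
  Node 5: (V_5 - V_1)/1000 + (V_5 - V_4)/680 + (V_5 - V_6)/4.7 = 0
  Node 6: (V_6 - V_2)/1.5 + (V_6 - V_5)/4.7 + (V_6 - 0)/51 = 0
Collecting terms (coefficients in siemens):
  0.02806·V_0 - 0.02778·V_1 - 0.0002778·V_4 = 1
  0.1387·V_1 - 0.02778·V_0 - 0.1099·V_2 - 0.001·V_5 = 0
  0.777·V_2 - 0.1099·V_1 - 0.0004167·V_3 - 0.6667·V_6 = 0
  0.3337·V_3 - 0.0004167·V_2 = 0
  0.001748·V_4 - 0.0002778·V_0 - 0.001471·V_5 = 0
  0.2152·V_5 - 0.001·V_1 - 0.001471·V_4 - 0.2128·V_6 = 0
  0.899·V_6 - 0.6667·V_2 - 0.2128·V_5 = 0
Solving these 7 simultaneous equations (Gaussian elimination) gives:
  V_0 = 95.87 V, V_1 = 60.26 V, V_2 = 51.35 V, V_3 = 0.0641 V
  V_4 = 57.3 V, V_5 = 50.01 V, V_6 = 49.91 V
R_eq = V_0 / 1 A = 95.87 Ω

Final answer: 95.87 Ω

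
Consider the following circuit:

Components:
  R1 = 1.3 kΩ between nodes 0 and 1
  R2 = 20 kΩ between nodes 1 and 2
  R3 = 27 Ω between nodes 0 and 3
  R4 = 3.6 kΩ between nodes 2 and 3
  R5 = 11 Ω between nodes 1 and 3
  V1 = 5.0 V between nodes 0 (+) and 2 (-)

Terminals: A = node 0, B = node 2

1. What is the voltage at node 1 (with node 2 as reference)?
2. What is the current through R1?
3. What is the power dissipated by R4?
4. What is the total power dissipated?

Nodal analysis, taking node 2 as the 0 V reference.
Source V1 fixes V_0 = 5 V.
KCL at each unknown node (sum of currents leaving = 0; resistances in Ω):
  Node 1: (V_1 - 5)/1300 + (V_1 - 0)/20000 + (V_1 - V_3)/11 = 0
  Node 3: (V_3 - 5)/27 + (V_3 - 0)/3600 + (V_3 - V_1)/11 = 0
Collecting terms (coefficients in siemens):
  0.09173·V_1 - 0.09091·V_3 = 0.003846
  0.1282·V_3 - 0.09091·V_1 = 0.1852
Determinant D = (0.09173)(0.1282) - (-0.09091)(-0.09091) = 0.003497
V_1 = [(0.003846)(0.1282) - (-0.09091)(0.1852)]/D = 4.955 V
V_3 = [(0.09173)(0.1852) - (0.003846)(-0.09091)]/D = 4.957 V
Part 1:
  Read off the nodal solution: V_1 = 4.955 V
Part 2:
  I_R1 = (V_0 - V_1)/R1 = (5 - 4.955)/1300 = 0.00003482 A
  Magnitude: I_R1 = 0.00003482 A
Part 3:
  I_R4 = (V_2 - V_3)/R4 = (0 - 4.957)/3600 = -0.001377 A
  P_R4 = I_R4² × R4 = (-0.001377)² × 3600 = 0.006826 W
Part 4:
  Power in each resistor, P = (ΔV)²/R:
    P_R1 = (5 - 4.955)²/1300 = 0.000001576 W
    P_R2 = (4.955 - 0)²/20000 = 0.001227 W
    P_R3 = (5 - 4.957)²/27 = 0.00006825 W
    P_R4 = (0 - 4.957)²/3600 = 0.006826 W
    P_R5 = (4.955 - 4.957)²/11 = 0.0000004987 W
  P_total = P_R1 + P_R2 + P_R3 + P_R4 + P_R5 = 0.008124 W

Final answers:
1. V_1 = 4.955 V
2. I_R1 = 3.482e-05 A
3. P_R4 = 0.006826 W
4. P_total = 0.008124 W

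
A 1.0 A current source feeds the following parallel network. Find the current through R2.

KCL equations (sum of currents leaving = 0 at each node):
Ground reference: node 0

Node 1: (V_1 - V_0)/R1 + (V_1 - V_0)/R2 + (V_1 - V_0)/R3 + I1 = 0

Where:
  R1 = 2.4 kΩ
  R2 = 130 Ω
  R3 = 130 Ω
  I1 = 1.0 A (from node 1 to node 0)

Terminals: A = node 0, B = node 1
All resistors sit directly between nodes 0 and 1, so they are in parallel and share one voltage V; the full source current 1 A splits among them.
1/R_par = 1/2400 + 1/130 + 1/130 = 0.0158 S  =>  R_par = 63.29 Ω
V = I × R_par = 1 × 63.29 = 63.29 V
I_R2 = V/R2 = 63.29/130 = 0.4868 A

Final answer: 0.4868 A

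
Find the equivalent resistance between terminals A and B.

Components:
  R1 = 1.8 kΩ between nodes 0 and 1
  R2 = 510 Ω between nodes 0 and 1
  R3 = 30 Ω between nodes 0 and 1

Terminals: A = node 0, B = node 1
Reduce the network between node 0 (A) and node 1 (B) by series/parallel combination:
  Rp1 = R1 ‖ R2 ‖ R3 (parallel, all between nodes 0 and 1) = 1/(1/1800 + 1/510 + 1/30) = 27.89 Ω
R_eq = 27.89 Ω

Final answer: 27.89 Ω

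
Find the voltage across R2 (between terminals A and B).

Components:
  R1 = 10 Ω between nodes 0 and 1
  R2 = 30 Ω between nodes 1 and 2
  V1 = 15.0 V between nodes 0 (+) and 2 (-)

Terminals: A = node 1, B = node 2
R1 and R2 are in series across V1 (node 0 → node 1 → node 2), and the output A–B is taken across R2, so this is a voltage divider.
Series current: I = V1/(R1 + R2) = 15/(10 + 30) = 15/40 = 0.375 A
V_R2 = I × R2 = V1 × R2/(R1 + R2) = 15 × 30/40 = 11.25 V

Final answer: 11.25 V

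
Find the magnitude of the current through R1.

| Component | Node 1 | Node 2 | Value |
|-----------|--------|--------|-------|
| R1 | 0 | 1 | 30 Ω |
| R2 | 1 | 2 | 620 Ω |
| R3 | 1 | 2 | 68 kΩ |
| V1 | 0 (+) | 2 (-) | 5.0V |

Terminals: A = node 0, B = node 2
Nodal analysis, taking node 2 as the 0 V reference.
Source V1 fixes V_0 = 5 V.
KCL at each unknown node (sum of currents leaving = 0; resistances in Ω):
  Node 1: (V_1 - 5)/30 + (V_1 - 0)/620 + (V_1 - 0)/68000 = 0
Collecting terms: 0.03496 × V_1 = 0.1667  =>  V_1 = 4.767 V
I_R1 = (V_0 - V_1)/R1 = (5 - 4.767)/30 = 0.007759 A
|I_R1| = 0.007759 A

Final answer: |I_R1| = 0.007759 A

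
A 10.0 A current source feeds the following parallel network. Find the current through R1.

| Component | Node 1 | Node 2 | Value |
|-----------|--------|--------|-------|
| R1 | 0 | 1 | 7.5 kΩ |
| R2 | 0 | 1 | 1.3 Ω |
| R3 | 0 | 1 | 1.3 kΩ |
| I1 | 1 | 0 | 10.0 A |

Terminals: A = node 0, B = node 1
All resistors sit directly between nodes 0 and 1, so they are in parallel and share one voltage V; the full source current 10 A splits among them.
1/R_par = 1/7500 + 1/1.3 + 1/1300 = 0.7701 S  =>  R_par = 1.298 Ω
V = I × R_par = 10 × 1.298 = 12.98 V
I_R1 = V/R1 = 12.98/7500 = 0.001731 A

Final answer: 0.001731 A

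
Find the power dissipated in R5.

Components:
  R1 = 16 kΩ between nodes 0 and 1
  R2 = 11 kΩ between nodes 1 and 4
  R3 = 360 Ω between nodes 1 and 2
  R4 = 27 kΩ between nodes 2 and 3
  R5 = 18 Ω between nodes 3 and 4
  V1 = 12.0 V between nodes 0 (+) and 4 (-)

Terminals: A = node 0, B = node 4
Nodal analysis, taking node 4 as the 0 V reference.
Source V1 fixes V_0 = 12 V.
KCL at each unknown node (sum of currents leaving = 0; resistances in Ω):
  Node 1: (V_1 - 12)/16000 + (V_1 - 0)/11000 + (V_1 - V_2)/360 = 0
  Node 2: (V_2 - V_1)/360 + (V_2 - V_3)/27000 = 0
  Node 3: (V_3 - V_2)/27000 + (V_3 - 0)/18 = 0
Collecting terms (coefficients in siemens):
  0.002931·V_1 - 0.002778·V_2 = 0.00075
  0.002815·V_2 - 0.002778·V_1 - 0.00003704·V_3 = 0
  0.05559·V_3 - 0.00003704·V_2 = 0
Solving these 3 simultaneous equations (Gaussian elimination) gives:
  V_1 = 3.949 V, V_2 = 3.897 V, V_3 = 0.002596 V
I_R5 = (V_3 - V_4)/R5 = (0.002596 - 0)/18 = 0.0001442 A
P_R5 = I_R5² × R5 = (0.0001442)² × 18 = 0.0000003744 W

Final answer: 3.744e-07 W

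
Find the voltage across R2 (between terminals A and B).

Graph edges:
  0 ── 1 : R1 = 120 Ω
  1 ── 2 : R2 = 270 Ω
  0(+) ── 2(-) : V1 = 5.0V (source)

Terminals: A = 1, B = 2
R1 and R2 are in series across V1 (node 0 → node 1 → node 2), and the output A–B is taken across R2, so this is a voltage divider.
Series current: I = V1/(R1 + R2) = 5/(120 + 270) = 5/390 = 0.01282 A
V_R2 = I × R2 = V1 × R2/(R1 + R2) = 5 × 270/390 = 3.462 V

Final answer: 3.462 V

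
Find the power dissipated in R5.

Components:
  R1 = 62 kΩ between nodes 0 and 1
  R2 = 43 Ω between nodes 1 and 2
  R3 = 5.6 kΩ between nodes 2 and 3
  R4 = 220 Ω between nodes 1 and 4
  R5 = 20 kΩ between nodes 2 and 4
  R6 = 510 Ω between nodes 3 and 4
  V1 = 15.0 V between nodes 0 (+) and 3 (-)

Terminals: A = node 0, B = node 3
Nodal analysis, taking node 3 as the 0 V reference.
Source V1 fixes V_0 = 15 V.
KCL at each unknown node (sum of currents leaving = 0; resistances in Ω):
  Node 1: (V_1 - 15)/62000 + (V_1 - V_2)/43 + (V_1 - V_4)/220 = 0
  Node 2: (V_2 - V_1)/43 + (V_2 - 0)/5600 + (V_2 - V_4)/20000 = 0
  Node 4: (V_4 - V_1)/220 + (V_4 - V_2)/20000 + (V_4 - 0)/510 = 0
Collecting terms (coefficients in siemens):
  0.02782·V_1 - 0.02326·V_2 - 0.004545·V_4 = 0.0002419
  0.02348·V_2 - 0.02326·V_1 - 0.00005·V_4 = 0
  0.006556·V_4 - 0.004545·V_1 - 0.00005·V_2 = 0
Solving these 3 simultaneous equations (Gaussian elimination) gives:
  V_1 = 0.1543 V, V_2 = 0.1531 V, V_4 = 0.1082 V
I_R5 = (V_2 - V_4)/R5 = (0.1531 - 0.1082)/20000 = 0.000002245 A
P_R5 = I_R5² × R5 = (0.000002245)² × 20000 = 0.0000001008 W

Final answer: 1.008e-07 W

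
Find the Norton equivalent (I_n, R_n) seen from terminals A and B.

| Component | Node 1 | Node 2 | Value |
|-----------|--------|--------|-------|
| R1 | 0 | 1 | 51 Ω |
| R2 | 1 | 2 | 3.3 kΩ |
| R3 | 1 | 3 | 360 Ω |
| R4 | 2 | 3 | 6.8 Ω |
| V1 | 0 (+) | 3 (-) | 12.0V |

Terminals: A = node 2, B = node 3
Find the Thévenin equivalent first; then I_n = V_th/R_th and R_n = R_th.
Step 1 — V_th is the open-circuit voltage V_A - V_B (nothing connected across the terminals).
Nodal analysis, taking node 3 as the 0 V reference.
Source V1 fixes V_0 = 12 V.
KCL at each unknown node (sum of currents leaving = 0; resistances in Ω):
  Node 1: (V_1 - 12)/51 + (V_1 - V_2)/3300 + (V_1 - 0)/360 = 0
  Node 2: (V_2 - V_1)/3300 + (V_2 - 0)/6.8 = 0
Collecting terms (coefficients in siemens):
  0.02269·V_1 - 0.000303·V_2 = 0.2353
  0.1474·V_2 - 0.000303·V_1 = 0
Determinant D = (0.02269)(0.1474) - (-0.000303)(-0.000303) = 0.003343
V_1 = [(0.2353)(0.1474) - (-0.000303)(0)]/D = 10.37 V
V_2 = [(0.02269)(0) - (0.2353)(-0.000303)]/D = 0.02133 V
V_th = V_2 - V_3 = 0.02133 - 0 = 0.02133 V
Step 2 — R_th: zero the source — replace V1 by a short circuit (node 3 merges into node 0) — and find the resistance seen between A (node 2) and B (node 0).
Reduce the network between node 2 (A) and node 0 (B) by series/parallel combination:
  Rp1 = R1 ‖ R3 (parallel, both between nodes 0 and 1) = 1/(1/51 + 1/360) = 44.67 Ω
  Rs1 = R2 + Rp1 (series, joined only at node 1) = 3300 + 44.67 = 3345 Ω
  Rp2 = R4 ‖ Rs1 (parallel, both between nodes 0 and 2) = 1/(1/6.8 + 1/3345) = 6.786 Ω
R_th = 6.786 Ω
I_n = V_th/R_th = 0.02133/6.786 = 0.003143 A, and R_n = R_th = 6.786 Ω

Final answer: I_n = 0.003143 A, R_n = 6.786 Ω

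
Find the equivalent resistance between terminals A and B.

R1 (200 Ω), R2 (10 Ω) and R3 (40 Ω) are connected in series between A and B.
Reduce the network between node 0 (A) and node 3 (B) by series/parallel combination:
  Rs1 = R1 + R2 (series, joined only at node 1) = 200 + 10 = 210 Ω
  Rs2 = R3 + Rs1 (series, joined only at node 2) = 40 + 210 = 250 Ω
R_eq = 250 Ω

Final answer: 250 Ω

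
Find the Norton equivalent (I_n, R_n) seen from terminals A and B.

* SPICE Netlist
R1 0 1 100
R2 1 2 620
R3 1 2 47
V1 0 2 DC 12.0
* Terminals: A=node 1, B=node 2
Find the Thévenin equivalent first; then I_n = V_th/R_th and R_n = R_th.
Step 1 — V_th is the open-circuit voltage V_A - V_B (nothing connected across the terminals).
Nodal analysis, taking node 2 as the 0 V reference.
Source V1 fixes V_0 = 12 V.
KCL at each unknown node (sum of currents leaving = 0; resistances in Ω):
  Node 1: (V_1 - 12)/100 + (V_1 - 0)/620 + (V_1 - 0)/47 = 0
Collecting terms: 0.03289 × V_1 = 0.12  =>  V_1 = 3.649 V
V_th = V_1 - V_2 = 3.649 - 0 = 3.649 V
Step 2 — R_th: zero the source — replace V1 by a short circuit (node 2 merges into node 0) — and find the resistance seen between A (node 1) and B (node 0).
Reduce the network between node 1 (A) and node 0 (B) by series/parallel combination:
  Rp1 = R1 ‖ R2 ‖ R3 (parallel, all between nodes 0 and 1) = 1/(1/100 + 1/620 + 1/47) = 30.4 Ω
R_th = 30.4 Ω
I_n = V_th/R_th = 3.649/30.4 = 0.12 A, and R_n = R_th = 30.4 Ω

Final answer: I_n = 0.12 A, R_n = 30.4 Ω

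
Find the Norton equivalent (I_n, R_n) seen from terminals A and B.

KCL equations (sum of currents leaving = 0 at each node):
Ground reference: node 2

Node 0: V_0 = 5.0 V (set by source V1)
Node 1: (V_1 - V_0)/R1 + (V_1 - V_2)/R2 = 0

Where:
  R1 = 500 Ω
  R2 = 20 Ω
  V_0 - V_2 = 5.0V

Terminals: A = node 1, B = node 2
Find the Thévenin equivalent first; then I_n = V_th/R_th and R_n = R_th.
Step 1 — V_th is the open-circuit voltage V_A - V_B (nothing connected across the terminals).
Nodal analysis, taking node 2 as the 0 V reference.
Source V1 fixes V_0 = 5 V.
KCL at each unknown node (sum of currents leaving = 0; resistances in Ω):
  Node 1: (V_1 - 5)/500 + (V_1 - 0)/20 = 0
Collecting terms: 0.052 × V_1 = 0.01  =>  V_1 = 0.1923 V
V_th = V_1 - V_2 = 0.1923 - 0 = 0.1923 V
Step 2 — R_th: zero the source — replace V1 by a short circuit (node 2 merges into node 0) — and find the resistance seen between A (node 1) and B (node 0).
Reduce the network between node 1 (A) and node 0 (B) by series/parallel combination:
  Rp1 = R1 ‖ R2 (parallel, both between nodes 0 and 1) = 1/(1/500 + 1/20) = 19.23 Ω
R_th = 19.23 Ω
I_n = V_th/R_th = 0.1923/19.23 = 0.01 A, and R_n = R_th = 19.23 Ω

Final answer: I_n = 0.01 A, R_n = 19.23 Ω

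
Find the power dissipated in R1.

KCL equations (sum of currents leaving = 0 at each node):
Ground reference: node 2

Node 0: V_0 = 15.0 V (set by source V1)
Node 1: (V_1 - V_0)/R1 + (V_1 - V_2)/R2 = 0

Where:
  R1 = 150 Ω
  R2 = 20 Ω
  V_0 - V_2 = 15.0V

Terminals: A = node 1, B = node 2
Nodal analysis, taking node 2 as the 0 V reference.
Source V1 fixes V_0 = 15 V.
KCL at each unknown node (sum of currents leaving = 0; resistances in Ω):
  Node 1: (V_1 - 15)/150 + (V_1 - 0)/20 = 0
Collecting terms: 0.05667 × V_1 = 0.1  =>  V_1 = 1.765 V
I_R1 = (V_0 - V_1)/R1 = (15 - 1.765)/150 = 0.08824 A
P_R1 = I_R1² × R1 = (0.08824)² × 150 = 1.168 W

Final answer: 1.168 W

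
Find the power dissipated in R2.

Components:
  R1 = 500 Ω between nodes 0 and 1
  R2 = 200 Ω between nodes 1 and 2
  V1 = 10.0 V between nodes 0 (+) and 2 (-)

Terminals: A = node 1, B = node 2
Nodal analysis, taking node 2 as the 0 V reference.
Source V1 fixes V_0 = 10 V.
KCL at each unknown node (sum of currents leaving = 0; resistances in Ω):
  Node 1: (V_1 - 10)/500 + (V_1 - 0)/200 = 0
Collecting terms: 0.007 × V_1 = 0.02  =>  V_1 = 2.857 V
I_R2 = (V_1 - V_2)/R2 = (2.857 - 0)/200 = 0.01429 A
P_R2 = I_R2² × R2 = (0.01429)² × 200 = 0.04082 W

Final answer: 0.04082 W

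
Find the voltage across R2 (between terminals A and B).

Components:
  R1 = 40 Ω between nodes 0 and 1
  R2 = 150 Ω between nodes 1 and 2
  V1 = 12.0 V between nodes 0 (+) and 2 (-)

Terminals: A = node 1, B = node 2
R1 and R2 are in series across V1 (node 0 → node 1 → node 2), and the output A–B is taken across R2, so this is a voltage divider.
Series current: I = V1/(R1 + R2) = 12/(40 + 150) = 12/190 = 0.06316 A
V_R2 = I × R2 = V1 × R2/(R1 + R2) = 12 × 150/190 = 9.474 V

Final answer: 9.474 V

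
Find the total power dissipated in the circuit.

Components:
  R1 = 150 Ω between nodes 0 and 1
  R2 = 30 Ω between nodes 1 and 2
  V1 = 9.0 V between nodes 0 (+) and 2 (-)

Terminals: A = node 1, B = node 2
Nodal analysis, taking node 2 as the 0 V reference.
Source V1 fixes V_0 = 9 V.
KCL at each unknown node (sum of currents leaving = 0; resistances in Ω):
  Node 1: (V_1 - 9)/150 + (V_1 - 0)/30 = 0
Collecting terms: 0.04 × V_1 = 0.06  =>  V_1 = 1.5 V
Power in each resistor, P = (ΔV)²/R:
  P_R1 = (9 - 1.5)²/150 = 0.375 W
  P_R2 = (1.5 - 0)²/30 = 0.075 W
P_total = P_R1 + P_R2 = 0.45 W

Final answer: 0.45 W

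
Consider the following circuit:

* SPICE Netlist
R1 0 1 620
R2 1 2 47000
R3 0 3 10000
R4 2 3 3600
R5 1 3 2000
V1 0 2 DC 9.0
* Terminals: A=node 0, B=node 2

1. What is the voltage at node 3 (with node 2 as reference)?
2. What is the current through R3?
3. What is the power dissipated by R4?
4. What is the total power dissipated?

Nodal analysis, taking node 2 as the 0 V reference.
Source V1 fixes V_0 = 9 V.
KCL at each unknown node (sum of currents leaving = 0; resistances in Ω):
  Node 1: (V_1 - 9)/620 + (V_1 - 0)/47000 + (V_1 - V_3)/2000 = 0
  Node 3: (V_3 - 9)/10000 + (V_3 - 0)/3600 + (V_3 - V_1)/2000 = 0
Collecting terms (coefficients in siemens):
  0.002134·V_1 - 0.0005·V_3 = 0.01452
  0.0008778·V_3 - 0.0005·V_1 = 0.0009
Determinant D = (0.002134)(0.0008778) - (-0.0005)(-0.0005) = 0.000001623
V_1 = [(0.01452)(0.0008778) - (-0.0005)(0.0009)]/D = 8.126 V
V_3 = [(0.002134)(0.0009) - (0.01452)(-0.0005)]/D = 5.654 V
Part 1:
  Read off the nodal solution: V_3 = 5.654 V
Part 2:
  I_R3 = (V_0 - V_3)/R3 = (9 - 5.654)/10000 = 0.0003346 A
  Magnitude: I_R3 = 0.0003346 A
Part 3:
  I_R4 = (V_2 - V_3)/R4 = (0 - 5.654)/3600 = -0.001571 A
  P_R4 = I_R4² × R4 = (-0.001571)² × 3600 = 0.008881 W
Part 4:
  Power in each resistor, P = (ΔV)²/R:
    P_R1 = (9 - 8.126)²/620 = 0.001231 W
    P_R2 = (8.126 - 0)²/47000 = 0.001405 W
    P_R3 = (9 - 5.654)²/10000 = 0.001119 W
    P_R4 = (0 - 5.654)²/3600 = 0.008881 W
    P_R5 = (8.126 - 5.654)²/2000 = 0.003056 W
  P_total = P_R1 + P_R2 + P_R3 + P_R4 + P_R5 = 0.01569 W

Final answers:
1. V_3 = 5.654 V
2. I_R3 = 0.0003346 A
3. P_R4 = 0.008881 W
4. P_total = 0.01569 W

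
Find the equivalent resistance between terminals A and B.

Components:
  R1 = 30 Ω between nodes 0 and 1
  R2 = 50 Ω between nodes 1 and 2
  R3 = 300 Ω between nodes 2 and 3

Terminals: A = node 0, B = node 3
Reduce the network between node 0 (A) and node 3 (B) by series/parallel combination:
  Rs1 = R1 + R2 (series, joined only at node 1) = 30 + 50 = 80 Ω
  Rs2 = R3 + Rs1 (series, joined only at node 2) = 300 + 80 = 380 Ω
R_eq = 380 Ω

Final answer: 380 Ω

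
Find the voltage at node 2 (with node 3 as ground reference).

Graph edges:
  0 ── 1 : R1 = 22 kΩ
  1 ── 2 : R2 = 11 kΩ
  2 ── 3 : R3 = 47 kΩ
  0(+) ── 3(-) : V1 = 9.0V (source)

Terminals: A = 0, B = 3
Nodal analysis, taking node 3 as the 0 V reference.
Source V1 fixes V_0 = 9 V.
KCL at each unknown node (sum of currents leaving = 0; resistances in Ω):
  Node 1: (V_1 - 9)/22000 + (V_1 - V_2)/11000 = 0
  Node 2: (V_2 - V_1)/11000 + (V_2 - 0)/47000 = 0
Collecting terms (coefficients in siemens):
  0.0001364·V_1 - 0.00009091·V_2 = 0.0004091
  0.0001122·V_2 - 0.00009091·V_1 = 0
Determinant D = (0.0001364)(0.0001122) - (-0.00009091)(-0.00009091) = 0.000000007034
V_1 = [(0.0004091)(0.0001122) - (-0.00009091)(0)]/D = 6.525 V
V_2 = [(0.0001364)(0) - (0.0004091)(-0.00009091)]/D = 5.287 V
The requested potential is V_2 = 5.287 V.

Final answer: V_2 = 5.287 V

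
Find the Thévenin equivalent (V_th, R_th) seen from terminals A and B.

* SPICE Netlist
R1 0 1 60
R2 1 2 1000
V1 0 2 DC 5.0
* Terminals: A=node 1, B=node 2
Step 1 — V_th is the open-circuit voltage V_A - V_B (nothing connected across the terminals).
Nodal analysis, taking node 2 as the 0 V reference.
Source V1 fixes V_0 = 5 V.
KCL at each unknown node (sum of currents leaving = 0; resistances in Ω):
  Node 1: (V_1 - 5)/60 + (V_1 - 0)/1000 = 0
Collecting terms: 0.01767 × V_1 = 0.08333  =>  V_1 = 4.717 V
V_th = V_1 - V_2 = 4.717 - 0 = 4.717 V
Step 2 — R_th: zero the source — replace V1 by a short circuit (node 2 merges into node 0) — and find the resistance seen between A (node 1) and B (node 0).
Reduce the network between node 1 (A) and node 0 (B) by series/parallel combination:
  Rp1 = R1 ‖ R2 (parallel, both between nodes 0 and 1) = 1/(1/60 + 1/1000) = 56.6 Ω
R_th = 56.6 Ω

Final answer: V_th = 4.717 V, R_th = 56.6 Ω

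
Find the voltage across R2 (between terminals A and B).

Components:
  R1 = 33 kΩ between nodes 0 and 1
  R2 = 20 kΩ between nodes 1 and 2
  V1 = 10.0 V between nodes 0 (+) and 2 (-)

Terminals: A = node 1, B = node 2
R1 and R2 are in series across V1 (node 0 → node 1 → node 2), and the output A–B is taken across R2, so this is a voltage divider.
Series current: I = V1/(R1 + R2) = 10/(33000 + 20000) = 10/53000 = 0.0001887 A
V_R2 = I × R2 = V1 × R2/(R1 + R2) = 10 × 20000/53000 = 3.774 V

Final answer: 3.774 V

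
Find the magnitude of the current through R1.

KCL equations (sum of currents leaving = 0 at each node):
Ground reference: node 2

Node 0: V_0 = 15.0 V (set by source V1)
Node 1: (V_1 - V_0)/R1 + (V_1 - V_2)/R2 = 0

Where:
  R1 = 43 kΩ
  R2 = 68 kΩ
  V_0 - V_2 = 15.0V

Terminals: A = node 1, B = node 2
Nodal analysis, taking node 2 as the 0 V reference.
Source V1 fixes V_0 = 15 V.
KCL at each unknown node (sum of currents leaving = 0; resistances in Ω):
  Node 1: (V_1 - 15)/43000 + (V_1 - 0)/68000 = 0
Collecting terms: 0.00003796 × V_1 = 0.0003488  =>  V_1 = 9.189 V
I_R1 = (V_0 - V_1)/R1 = (15 - 9.189)/43000 = 0.0001351 A
|I_R1| = 0.0001351 A

Final answer: |I_R1| = 0.0001351 A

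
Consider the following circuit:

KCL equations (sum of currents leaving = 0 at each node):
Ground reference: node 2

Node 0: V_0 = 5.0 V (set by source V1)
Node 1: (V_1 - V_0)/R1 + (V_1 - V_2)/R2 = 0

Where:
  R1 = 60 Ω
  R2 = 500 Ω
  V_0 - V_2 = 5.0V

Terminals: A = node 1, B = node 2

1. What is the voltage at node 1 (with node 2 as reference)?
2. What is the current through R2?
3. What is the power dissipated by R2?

Nodal analysis, taking node 2 as the 0 V reference.
Source V1 fixes V_0 = 5 V.
KCL at each unknown node (sum of currents leaving = 0; resistances in Ω):
  Node 1: (V_1 - 5)/60 + (V_1 - 0)/500 = 0
Collecting terms: 0.01867 × V_1 = 0.08333  =>  V_1 = 4.464 V
Part 1:
  Read off the nodal solution: V_1 = 4.464 V
Part 2:
  I_R2 = (V_1 - V_2)/R2 = (4.464 - 0)/500 = 0.008929 A
  Magnitude: I_R2 = 0.008929 A
Part 3:
  I_R2 = (V_1 - V_2)/R2 = (4.464 - 0)/500 = 0.008929 A
  P_R2 = I_R2² × R2 = (0.008929)² × 500 = 0.03986 W

Final answers:
1. V_1 = 4.464 V
2. I_R2 = 0.008929 A
3. P_R2 = 0.03986 W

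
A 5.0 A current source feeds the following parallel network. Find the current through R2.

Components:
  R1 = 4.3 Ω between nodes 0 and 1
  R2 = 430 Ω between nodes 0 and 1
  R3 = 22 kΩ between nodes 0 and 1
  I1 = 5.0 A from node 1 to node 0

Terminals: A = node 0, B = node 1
All resistors sit directly between nodes 0 and 1, so they are in parallel and share one voltage V; the full source current 5 A splits among them.
1/R_par = 1/4.3 + 1/430 + 1/22000 = 0.2349 S  =>  R_par = 4.257 Ω
V = I × R_par = 5 × 4.257 = 21.28 V
I_R2 = V/R2 = 21.28/430 = 0.0495 A

Final answer: 0.0495 A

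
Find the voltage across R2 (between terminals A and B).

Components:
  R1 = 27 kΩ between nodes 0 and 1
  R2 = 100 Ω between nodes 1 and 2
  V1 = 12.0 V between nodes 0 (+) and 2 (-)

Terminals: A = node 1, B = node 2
R1 and R2 are in series across V1 (node 0 → node 1 → node 2), and the output A–B is taken across R2, so this is a voltage divider.
Series current: I = V1/(R1 + R2) = 12/(27000 + 100) = 12/27100 = 0.0004428 A
V_R2 = I × R2 = V1 × R2/(R1 + R2) = 12 × 100/27100 = 0.04428 V

Final answer: 0.04428 V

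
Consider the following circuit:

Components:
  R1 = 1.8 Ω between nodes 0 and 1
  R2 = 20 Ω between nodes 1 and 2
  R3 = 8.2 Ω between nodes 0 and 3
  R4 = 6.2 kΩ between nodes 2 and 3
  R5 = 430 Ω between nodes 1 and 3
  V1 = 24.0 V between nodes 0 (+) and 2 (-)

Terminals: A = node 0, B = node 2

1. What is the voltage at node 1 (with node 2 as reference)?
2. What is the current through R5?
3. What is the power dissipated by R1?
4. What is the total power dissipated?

Nodal analysis, taking node 2 as the 0 V reference.
Source V1 fixes V_0 = 24 V.
KCL at each unknown node (sum of currents leaving = 0; resistances in Ω):
  Node 1: (V_1 - 24)/1.8 + (V_1 - 0)/20 + (V_1 - V_3)/430 = 0
  Node 3: (V_3 - 24)/8.2 + (V_3 - 0)/6200 + (V_3 - V_1)/430 = 0
Collecting terms (coefficients in siemens):
  0.6079·V_1 - 0.002326·V_3 = 13.33
  0.1244·V_3 - 0.002326·V_1 = 2.927
Determinant D = (0.6079)(0.1244) - (-0.002326)(-0.002326) = 0.07564
V_1 = [(13.33)(0.1244) - (-0.002326)(2.927)]/D = 22.03 V
V_3 = [(0.6079)(2.927) - (13.33)(-0.002326)]/D = 23.93 V
Part 1:
  Read off the nodal solution: V_1 = 22.03 V
Part 2:
  I_R5 = (V_1 - V_3)/R5 = (22.03 - 23.93)/430 = -0.004433 A
  Magnitude: I_R5 = 0.004433 A
Part 3:
  I_R1 = (V_0 - V_1)/R1 = (24 - 22.03)/1.8 = 1.097 A
  P_R1 = I_R1² × R1 = (1.097)² × 1.8 = 2.166 W
Part 4:
  Power in each resistor, P = (ΔV)²/R:
    P_R1 = (24 - 22.03)²/1.8 = 2.166 W
    P_R2 = (22.03 - 0)²/20 = 24.26 W
    P_R3 = (24 - 23.93)²/8.2 = 0.000564 W
    P_R4 = (0 - 23.93)²/6200 = 0.09238 W
    P_R5 = (22.03 - 23.93)²/430 = 0.008451 W
  P_total = P_R1 + P_R2 + P_R3 + P_R4 + P_R5 = 26.52 W

Final answers:
1. V_1 = 22.03 V
2. I_R5 = 0.004433 A
3. P_R1 = 2.166 W
4. P_total = 26.52 W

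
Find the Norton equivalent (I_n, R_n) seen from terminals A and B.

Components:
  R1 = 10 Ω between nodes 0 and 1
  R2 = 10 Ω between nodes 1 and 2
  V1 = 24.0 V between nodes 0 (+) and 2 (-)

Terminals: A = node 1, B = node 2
Find the Thévenin equivalent first; then I_n = V_th/R_th and R_n = R_th.
Step 1 — V_th is the open-circuit voltage V_A - V_B (nothing connected across the terminals).
Nodal analysis, taking node 2 as the 0 V reference.
Source V1 fixes V_0 = 24 V.
KCL at each unknown node (sum of currents leaving = 0; resistances in Ω):
  Node 1: (V_1 - 24)/10 + (V_1 - 0)/10 = 0
Collecting terms: 0.2 × V_1 = 2.4  =>  V_1 = 12 V
V_th = V_1 - V_2 = 12 - 0 = 12 V
Step 2 — R_th: zero the source — replace V1 by a short circuit (node 2 merges into node 0) — and find the resistance seen between A (node 1) and B (node 0).
Reduce the network between node 1 (A) and node 0 (B) by series/parallel combination:
  Rp1 = R1 ‖ R2 (parallel, both between nodes 0 and 1) = 1/(1/10 + 1/10) = 5 Ω
R_th = 5 Ω
I_n = V_th/R_th = 12/5 = 2.4 A, and R_n = R_th = 5 Ω

Final answer: I_n = 2.4 A, R_n = 5 Ω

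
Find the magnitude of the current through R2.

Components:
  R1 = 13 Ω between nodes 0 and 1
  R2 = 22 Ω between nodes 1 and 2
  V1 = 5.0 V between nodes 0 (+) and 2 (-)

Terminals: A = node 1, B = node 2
Nodal analysis, taking node 2 as the 0 V reference.
Source V1 fixes V_0 = 5 V.
KCL at each unknown node (sum of currents leaving = 0; resistances in Ω):
  Node 1: (V_1 - 5)/13 + (V_1 - 0)/22 = 0
Collecting terms: 0.1224 × V_1 = 0.3846  =>  V_1 = 3.143 V
I_R2 = (V_1 - V_2)/R2 = (3.143 - 0)/22 = 0.1429 A
|I_R2| = 0.1429 A

Final answer: |I_R2| = 0.1429 A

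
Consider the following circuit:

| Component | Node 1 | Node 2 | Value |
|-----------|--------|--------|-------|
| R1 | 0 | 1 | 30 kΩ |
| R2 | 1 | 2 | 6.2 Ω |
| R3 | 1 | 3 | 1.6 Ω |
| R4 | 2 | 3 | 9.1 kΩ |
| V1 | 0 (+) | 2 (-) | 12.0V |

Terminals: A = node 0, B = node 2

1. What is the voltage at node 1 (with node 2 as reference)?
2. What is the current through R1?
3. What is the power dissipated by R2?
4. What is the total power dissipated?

Nodal analysis, taking node 2 as the 0 V reference.
Source V1 fixes V_0 = 12 V.
KCL at each unknown node (sum of currents leaving = 0; resistances in Ω):
  Node 1: (V_1 - 12)/30000 + (V_1 - 0)/6.2 + (V_1 - V_3)/1.6 = 0
  Node 3: (V_3 - V_1)/1.6 + (V_3 - 0)/9100 = 0
Collecting terms (coefficients in siemens):
  0.7863·V_1 - 0.625·V_3 = 0.0004
  0.6251·V_3 - 0.625·V_1 = 0
Determinant D = (0.7863)(0.6251) - (-0.625)(-0.625) = 0.1009
V_1 = [(0.0004)(0.6251) - (-0.625)(0)]/D = 0.002478 V
V_3 = [(0.7863)(0) - (0.0004)(-0.625)]/D = 0.002477 V
Part 1:
  Read off the nodal solution: V_1 = 0.002478 V
Part 2:
  I_R1 = (V_0 - V_1)/R1 = (12 - 0.002478)/30000 = 0.0003999 A
  Magnitude: I_R1 = 0.0003999 A
Part 3:
  I_R2 = (V_1 - V_2)/R2 = (0.002478 - 0)/6.2 = 0.0003996 A
  P_R2 = I_R2² × R2 = (0.0003996)² × 6.2 = 0.0000009902 W
Part 4:
  Power in each resistor, P = (ΔV)²/R:
    P_R1 = (12 - 0.002478)²/30000 = 0.004798 W
    P_R2 = (0.002478 - 0)²/6.2 = 0.0000009902 W
    P_R3 = (0.002478 - 0.002477)²/1.6 = 0.0000000000001186 W
    P_R4 = (0 - 0.002477)²/9100 = 0.0000000006744 W
  P_total = P_R1 + P_R2 + P_R3 + P_R4 = 0.004799 W

Final answers:
1. V_1 = 0.002478 V
2. I_R1 = 0.0003999 A
3. P_R2 = 9.902e-07 W
4. P_total = 0.004799 W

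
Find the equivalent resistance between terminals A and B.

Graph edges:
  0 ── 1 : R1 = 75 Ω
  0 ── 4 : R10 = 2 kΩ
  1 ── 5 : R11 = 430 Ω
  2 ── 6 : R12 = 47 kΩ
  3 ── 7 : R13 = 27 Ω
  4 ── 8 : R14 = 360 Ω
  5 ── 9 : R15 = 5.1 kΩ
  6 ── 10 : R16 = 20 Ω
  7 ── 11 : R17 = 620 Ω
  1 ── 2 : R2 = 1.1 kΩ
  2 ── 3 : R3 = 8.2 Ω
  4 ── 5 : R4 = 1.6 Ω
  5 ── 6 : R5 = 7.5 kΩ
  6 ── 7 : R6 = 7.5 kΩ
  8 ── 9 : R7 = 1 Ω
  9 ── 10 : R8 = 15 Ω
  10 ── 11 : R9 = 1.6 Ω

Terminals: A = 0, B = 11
The network is not a plain series/parallel combination. Inject a 1 A test current into terminal A (node 0) and return it from terminal B (node 11); then R_eq = V_A / (1 A).
Nodal analysis, taking node 11 as the 0 V reference.
Current source I_test pushes 1 A into node 0 and draws it out of node 11.
KCL at each unknown node (sum of currents leaving = 0; resistances in Ω):
  Node 0: (V_0 - V_1)/75 + (V_0 - V_4)/2000 - 1 = 0
  Node 1: (V_1 - V_0)/75 + (V_1 - V_2)/1100 + (V_1 - V_5)/430 = 0
  Node 2: (V_2 - V_1)/1100 + (V_2 - V_3)/8.2 + (V_2 - V_6)/47000 = 0
  Node 3: (V_3 - V_2)/8.2 + (V_3 - V_7)/27 = 0
  Node 4: (V_4 - V_0)/2000 + (V_4 - V_5)/1.6 + (V_4 - V_8)/360 = 0
  Node 5: (V_5 - V_1)/430 + (V_5 - V_4)/1.6 + (V_5 - V_6)/7500 + (V_5 - V_9)/5100 = 0
  Node 6: (V_6 - V_2)/47000 + (V_6 - V_5)/7500 + (V_6 - V_7)/7500 + (V_6 - V_10)/20 = 0
  Node 7: (V_7 - V_3)/27 + (V_7 - V_6)/7500 + (V_7 - 0)/620 = 0
  Node 8: (V_8 - V_4)/360 + (V_8 - V_9)/1 = 0
  Node 9: (V_9 - V_5)/5100 + (V_9 - V_8)/1 + (V_9 - V_10)/15 = 0
  Node 10: (V_10 - V_6)/20 + (V_10 - V_9)/15 + (V_10 - 0)/1.6 = 0
Collecting terms (coefficients in siemens):
  0.01383·V_0 - 0.01333·V_1 - 0.0005·V_4 = 1
  0.01657·V_1 - 0.01333·V_0 - 0.0009091·V_2 - 0.002326·V_5 = 0
  0.1229·V_2 - 0.0009091·V_1 - 0.122·V_3 - 0.00002128·V_6 = 0
  0.159·V_3 - 0.122·V_2 - 0.03704·V_7 = 0
  0.6283·V_4 - 0.0005·V_0 - 0.625·V_5 - 0.002778·V_8 = 0
  0.6277·V_5 - 0.002326·V_1 - 0.625·V_4 - 0.0001333·V_6 - 0.0001961·V_9 = 0
  0.05029·V_6 - 0.00002128·V_2 - 0.0001333·V_5 - 0.0001333·V_7 - 0.05·V_10 = 0
  0.03878·V_7 - 0.03704·V_3 - 0.0001333·V_6 = 0
  1.003·V_8 - 0.002778·V_4 - 1·V_9 = 0
  1.067·V_9 - 0.0001961·V_5 - 1·V_8 - 0.06667·V_10 = 0
  0.7417·V_10 - 0.05·V_6 - 0.06667·V_9 = 0
Solving these 11 simultaneous equations (Gaussian elimination) gives:
  V_0 = 547.8 V, V_1 = 484.3 V, V_2 = 171.1 V, V_3 = 168.8 V
  V_4 = 241.7 V, V_5 = 242.5 V, V_6 = 2.32 V, V_7 = 161.2 V
  V_8 = 12.07 V, V_9 = 11.43 V, V_10 = 1.184 V
R_eq = V_0 / 1 A = 547.8 Ω

Final answer: 547.8 Ω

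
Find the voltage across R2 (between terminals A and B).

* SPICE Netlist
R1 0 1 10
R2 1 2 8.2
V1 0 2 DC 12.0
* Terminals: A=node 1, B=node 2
R1 and R2 are in series across V1 (node 0 → node 1 → node 2), and the output A–B is taken across R2, so this is a voltage divider.
Series current: I = V1/(R1 + R2) = 12/(10 + 8.2) = 12/18.2 = 0.6593 A
V_R2 = I × R2 = V1 × R2/(R1 + R2) = 12 × 8.2/18.2 = 5.407 V

Final answer: 5.407 V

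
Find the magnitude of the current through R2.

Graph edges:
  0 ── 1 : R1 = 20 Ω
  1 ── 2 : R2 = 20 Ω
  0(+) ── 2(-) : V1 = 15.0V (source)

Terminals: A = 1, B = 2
Nodal analysis, taking node 2 as the 0 V reference.
Source V1 fixes V_0 = 15 V.
KCL at each unknown node (sum of currents leaving = 0; resistances in Ω):
  Node 1: (V_1 - 15)/20 + (V_1 - 0)/20 = 0
Collecting terms: 0.1 × V_1 = 0.75  =>  V_1 = 7.5 V
I_R2 = (V_1 - V_2)/R2 = (7.5 - 0)/20 = 0.375 A
|I_R2| = 0.375 A

Final answer: |I_R2| = 0.375 A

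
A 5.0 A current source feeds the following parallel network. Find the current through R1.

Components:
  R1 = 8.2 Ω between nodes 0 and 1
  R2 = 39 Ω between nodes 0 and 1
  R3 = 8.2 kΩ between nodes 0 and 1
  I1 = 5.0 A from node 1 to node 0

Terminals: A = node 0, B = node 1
All resistors sit directly between nodes 0 and 1, so they are in parallel and share one voltage V; the full source current 5 A splits among them.
1/R_par = 1/8.2 + 1/39 + 1/8200 = 0.1477 S  =>  R_par = 6.77 Ω
V = I × R_par = 5 × 6.77 = 33.85 V
I_R1 = V/R1 = 33.85/8.2 = 4.128 A

Final answer: 4.128 A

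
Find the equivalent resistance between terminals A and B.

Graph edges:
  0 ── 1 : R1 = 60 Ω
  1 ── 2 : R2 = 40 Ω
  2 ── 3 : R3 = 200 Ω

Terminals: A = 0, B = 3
Reduce the network between node 0 (A) and node 3 (B) by series/parallel combination:
  Rs1 = R1 + R2 (series, joined only at node 1) = 60 + 40 = 100 Ω
  Rs2 = R3 + Rs1 (series, joined only at node 2) = 200 + 100 = 300 Ω
R_eq = 300 Ω

Final answer: 300 Ω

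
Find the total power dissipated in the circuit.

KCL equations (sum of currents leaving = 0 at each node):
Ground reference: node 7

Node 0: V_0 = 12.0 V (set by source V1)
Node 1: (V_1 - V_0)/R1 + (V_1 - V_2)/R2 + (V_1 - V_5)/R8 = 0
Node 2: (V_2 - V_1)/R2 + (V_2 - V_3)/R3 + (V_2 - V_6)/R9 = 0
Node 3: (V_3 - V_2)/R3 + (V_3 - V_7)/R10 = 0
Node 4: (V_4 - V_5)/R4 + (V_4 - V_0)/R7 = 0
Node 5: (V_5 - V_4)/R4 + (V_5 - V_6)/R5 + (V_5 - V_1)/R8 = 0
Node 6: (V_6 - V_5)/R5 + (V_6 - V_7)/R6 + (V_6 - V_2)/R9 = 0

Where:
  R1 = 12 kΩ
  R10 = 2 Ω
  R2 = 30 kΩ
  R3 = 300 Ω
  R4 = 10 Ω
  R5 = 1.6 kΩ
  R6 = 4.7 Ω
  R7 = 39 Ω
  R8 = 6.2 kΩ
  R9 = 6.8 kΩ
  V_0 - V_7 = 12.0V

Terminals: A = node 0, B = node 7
Nodal analysis, taking node 7 as the 0 V reference.
Source V1 fixes V_0 = 12 V.
KCL at each unknown node (sum of currents leaving = 0; resistances in Ω):
  Node 1: (V_1 - 12)/12000 + (V_1 - V_2)/30000 + (V_1 - V_5)/6200 = 0
  Node 2: (V_2 - V_1)/30000 + (V_2 - V_3)/300 + (V_2 - V_6)/6800 = 0
  Node 3: (V_3 - V_2)/300 + (V_3 - 0)/2 = 0
  Node 4: (V_4 - V_5)/10 + (V_4 - 12)/39 = 0
  Node 5: (V_5 - V_4)/10 + (V_5 - V_6)/1600 + (V_5 - V_1)/6200 = 0
  Node 6: (V_6 - V_5)/1600 + (V_6 - 0)/4.7 + (V_6 - V_2)/6800 = 0
Collecting terms (coefficients in siemens):
  0.000278·V_1 - 0.00003333·V_2 - 0.0001613·V_5 = 0.001
  0.003514·V_2 - 0.00003333·V_1 - 0.003333·V_3 - 0.0001471·V_6 = 0
  0.5033·V_3 - 0.003333·V_2 = 0
  0.1256·V_4 - 0.1·V_5 = 0.3077
  0.1008·V_5 - 0.0001613·V_1 - 0.1·V_4 - 0.000625·V_6 = 0
  0.2135·V_6 - 0.0001471·V_2 - 0.000625·V_5 = 0
Solving these 6 simultaneous equations (Gaussian elimination) gives:
  V_1 = 10.36 V, V_2 = 0.1003 V, V_3 = 0.0006646 V, V_4 = 11.71 V
  V_5 = 11.63 V, V_6 = 0.03412 V
Power in each resistor, P = (ΔV)²/R:
  P_R1 = (12 - 10.36)²/12000 = 0.0002239 W
  P_R2 = (10.36 - 0.1003)²/30000 = 0.003509 W
  P_R3 = (0.1003 - 0.0006646)²/300 = 0.00003312 W
  P_R4 = (11.71 - 11.63)²/10 = 0.0005559 W
  P_R5 = (11.63 - 0.03412)²/1600 = 0.08411 W
  P_R6 = (0.03412 - 0)²/4.7 = 0.0002477 W
  P_R7 = (12 - 11.71)²/39 = 0.002168 W
  P_R8 = (10.36 - 11.63)²/6200 = 0.0002617 W
  P_R9 = (0.1003 - 0.03412)²/6800 = 0.000000645 W
  P_R10 = (0.0006646 - 0)²/2 = 0.0000002208 W
P_total = P_R1 + P_R2 + P_R3 + P_R4 + P_R5 + P_R6 + P_R7 + P_R8 + P_R9 + P_R10 = 0.09111 W

Final answer: 0.09111 W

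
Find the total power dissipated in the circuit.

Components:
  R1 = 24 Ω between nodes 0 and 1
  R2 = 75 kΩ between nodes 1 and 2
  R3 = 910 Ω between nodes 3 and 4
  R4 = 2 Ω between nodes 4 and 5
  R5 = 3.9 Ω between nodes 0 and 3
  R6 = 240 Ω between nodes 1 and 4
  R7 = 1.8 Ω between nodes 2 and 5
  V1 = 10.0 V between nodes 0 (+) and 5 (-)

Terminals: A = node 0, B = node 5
Nodal analysis, taking node 5 as the 0 V reference.
Source V1 fixes V_0 = 10 V.
KCL at each unknown node (sum of currents leaving = 0; resistances in Ω):
  Node 1: (V_1 - 10)/24 + (V_1 - V_2)/75000 + (V_1 - V_4)/240 = 0
  Node 2: (V_2 - V_1)/75000 + (V_2 - 0)/1.8 = 0
  Node 3: (V_3 - V_4)/910 + (V_3 - 10)/3.9 = 0
  Node 4: (V_4 - V_3)/910 + (V_4 - 0)/2 + (V_4 - V_1)/240 = 0
Collecting terms (coefficients in siemens):
  0.04585·V_1 - 0.00001333·V_2 - 0.004167·V_4 = 0.4167
  0.5556·V_2 - 0.00001333·V_1 = 0
  0.2575·V_3 - 0.001099·V_4 = 2.564
  0.5053·V_4 - 0.004167·V_1 - 0.001099·V_3 = 0
Solving these 4 simultaneous equations (Gaussian elimination) gives:
  V_1 = 9.097 V, V_2 = 0.0002183 V, V_3 = 9.958 V, V_4 = 0.09668 V
Power in each resistor, P = (ΔV)²/R:
  P_R1 = (10 - 9.097)²/24 = 0.03397 W
  P_R2 = (9.097 - 0.0002183)²/75000 = 0.001103 W
  P_R3 = (9.958 - 0.09668)²/910 = 0.1069 W
  P_R4 = (0.09668 - 0)²/2 = 0.004673 W
  P_R5 = (10 - 9.958)²/3.9 = 0.000458 W
  P_R6 = (9.097 - 0.09668)²/240 = 0.3375 W
  P_R7 = (0.0002183 - 0)²/1.8 = 0.00000002648 W
P_total = P_R1 + P_R2 + P_R3 + P_R4 + P_R5 + P_R6 + P_R7 = 0.4846 W

Final answer: 0.4846 W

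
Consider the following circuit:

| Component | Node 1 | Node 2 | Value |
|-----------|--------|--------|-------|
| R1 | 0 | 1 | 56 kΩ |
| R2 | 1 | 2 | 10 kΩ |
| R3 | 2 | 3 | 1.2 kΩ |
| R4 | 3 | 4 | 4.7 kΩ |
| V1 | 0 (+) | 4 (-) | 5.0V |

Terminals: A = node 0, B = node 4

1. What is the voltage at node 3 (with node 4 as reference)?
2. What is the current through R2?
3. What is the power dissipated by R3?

Nodal analysis, taking node 4 as the 0 V reference.
Source V1 fixes V_0 = 5 V.
KCL at each unknown node (sum of currents leaving = 0; resistances in Ω):
  Node 1: (V_1 - 5)/56000 + (V_1 - V_2)/10000 = 0
  Node 2: (V_2 - V_1)/10000 + (V_2 - V_3)/1200 = 0
  Node 3: (V_3 - V_2)/1200 + (V_3 - 0)/4700 = 0
Collecting terms (coefficients in siemens):
  0.0001179·V_1 - 0.0001·V_2 = 0.00008929
  0.0009333·V_2 - 0.0001·V_1 - 0.0008333·V_3 = 0
  0.001046·V_3 - 0.0008333·V_2 = 0
Solving these 3 simultaneous equations (Gaussian elimination) gives:
  V_1 = 1.106 V, V_2 = 0.4103 V, V_3 = 0.3268 V
Part 1:
  Read off the nodal solution: V_3 = 0.3268 V
Part 2:
  I_R2 = (V_1 - V_2)/R2 = (1.106 - 0.4103)/10000 = 0.00006954 A
  Magnitude: I_R2 = 0.00006954 A
Part 3:
  I_R3 = (V_2 - V_3)/R3 = (0.4103 - 0.3268)/1200 = 0.00006954 A
  P_R3 = I_R3² × R3 = (0.00006954)² × 1200 = 0.000005803 W

Final answers:
1. V_3 = 0.3268 V
2. I_R2 = 6.954e-05 A
3. P_R3 = 5.803e-06 W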